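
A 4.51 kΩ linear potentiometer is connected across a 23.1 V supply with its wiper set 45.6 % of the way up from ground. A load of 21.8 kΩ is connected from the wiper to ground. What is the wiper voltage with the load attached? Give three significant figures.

V ≈ 10.0 V

The wiper splits the pot into (1−α)R = 2.453 kΩ above and αR = 2.057 kΩ below.
Lower section ‖ load = 1.879 kΩ.
V_wiper = 23.1 × 1.879/(2.453 + 1.879) = 10.0 V.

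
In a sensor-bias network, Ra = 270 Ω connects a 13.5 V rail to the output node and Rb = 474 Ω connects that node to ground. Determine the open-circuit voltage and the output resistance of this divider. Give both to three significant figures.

V_th is the open-circuit tap voltage: 13.5 × 474/(270 + 474) = 8.60 V.
With the supply zeroed, Ra and Rb appear in parallel from the tap: R_th = Ra‖Rb = (270 × 474)/744.0 = 172 Ω.

V_th = 8.60 V, R_th = 172 Ω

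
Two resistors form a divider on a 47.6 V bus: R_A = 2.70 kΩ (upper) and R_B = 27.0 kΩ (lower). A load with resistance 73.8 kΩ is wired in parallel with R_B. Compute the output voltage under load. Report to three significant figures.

The load sits in parallel with R_B: R_B‖R_L = (27.0 × 73.8) / (27.0 + 73.8) = 19.77 kΩ.
V_out = 47.6 × 19.77 / (2.70 + 19.77) = 47.6 × 19.77/22.47 = 41.9 V.

V_out ≈ 41.9 V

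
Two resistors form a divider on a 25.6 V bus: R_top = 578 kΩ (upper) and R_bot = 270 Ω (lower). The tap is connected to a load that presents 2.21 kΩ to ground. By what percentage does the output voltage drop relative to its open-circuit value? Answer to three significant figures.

10.9 %

Unloaded V = 25.6 × 270/578300 = 0.011953 V.
Loaded: R_bot‖R_L = 240.6 Ω, giving V = 25.6 × 240.6/578200 = 0.010652 V.
Drop = (0.011953 − 0.010652) / 0.011953 = 10.9 %.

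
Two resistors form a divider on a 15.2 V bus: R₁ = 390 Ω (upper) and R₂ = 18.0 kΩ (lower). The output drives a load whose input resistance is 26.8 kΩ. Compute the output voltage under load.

V_out ≈ 14.7 V

The load sits in parallel with R₂: R₂‖R_L = (18000 × 26800) / (18000 + 26800) = 10770 Ω.
V_out = 15.2 × 10770 / (390 + 10770) = 15.2 × 10770/11160 = 14.7 V.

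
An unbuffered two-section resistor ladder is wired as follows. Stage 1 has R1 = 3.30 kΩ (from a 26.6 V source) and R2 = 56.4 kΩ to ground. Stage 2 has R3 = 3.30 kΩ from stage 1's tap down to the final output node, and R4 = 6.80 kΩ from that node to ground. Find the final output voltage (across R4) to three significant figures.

Stage 2 presents R3+R4 = 10.10 kΩ as a load on stage 1's tap.
Stage 1's lower leg becomes R2‖(R3+R4) = 8.566 kΩ, so V_mid = 26.6 × 8.566/11.87 = 19.20 V.
Stage 2 is itself unloaded: V_out = V_mid × R4/(R3+R4) = 19.20 × 6.80/10.10 = 12.9 V.

V_out ≈ 12.9 V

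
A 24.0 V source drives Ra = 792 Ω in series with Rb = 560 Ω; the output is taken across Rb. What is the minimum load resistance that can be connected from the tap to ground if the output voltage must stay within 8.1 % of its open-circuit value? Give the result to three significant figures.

R_L(min) ≈ 3.72 kΩ

Output resistance R_th = Ra‖Rb = (792 × 560)/1352 = 328.0 Ω.
The fractional drop is R_th/(R_th + R_L); requiring this ≤ 0.0810 gives R_L ≥ R_th(1/0.0810 − 1) = 328.0 × 11.35 = 3.72 kΩ.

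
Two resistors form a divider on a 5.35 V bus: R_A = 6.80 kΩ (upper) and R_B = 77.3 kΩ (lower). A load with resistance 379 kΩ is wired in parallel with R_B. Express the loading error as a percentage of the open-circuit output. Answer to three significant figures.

The divider's output (Thévenin) resistance is R_A‖R_B = 6.250 kΩ.
Fractional drop under load = R_th/(R_th + R_L) = 6.250 / (6.250 + 379) = 0.01622.
So the output falls by 1.62 %.

1.62 %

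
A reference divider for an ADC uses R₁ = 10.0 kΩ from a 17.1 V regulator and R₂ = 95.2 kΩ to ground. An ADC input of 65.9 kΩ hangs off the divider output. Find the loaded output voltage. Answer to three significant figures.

V_out ≈ 13.6 V

The load sits in parallel with R₂: R₂‖R_L = (95.2 × 65.9) / (95.2 + 65.9) = 38.94 kΩ.
V_out = 17.1 × 38.94 / (10.0 + 38.94) = 17.1 × 38.94/48.94 = 13.6 V.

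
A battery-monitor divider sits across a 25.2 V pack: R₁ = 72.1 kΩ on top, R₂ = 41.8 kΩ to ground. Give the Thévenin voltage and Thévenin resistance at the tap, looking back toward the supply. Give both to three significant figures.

V_th is the open-circuit tap voltage: 25.2 × 41.8/(72.1 + 41.8) = 9.25 V.
With the supply zeroed, R₁ and R₂ appear in parallel from the tap: R_th = R₁‖R₂ = (72.1 × 41.8)/113.9 = 26.5 kΩ.

V_th = 9.25 V, R_th = 26.5 kΩ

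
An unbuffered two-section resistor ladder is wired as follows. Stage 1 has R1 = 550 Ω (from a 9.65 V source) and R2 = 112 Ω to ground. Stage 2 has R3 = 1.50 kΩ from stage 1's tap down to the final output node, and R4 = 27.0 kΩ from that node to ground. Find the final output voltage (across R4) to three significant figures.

V_out ≈ 1.54 V

Stage 2 presents R3+R4 = 28500 Ω as a load on stage 1's tap.
Stage 1's lower leg becomes R2‖(R3+R4) = 111.6 Ω, so V_mid = 9.65 × 111.6/661.6 = 1.627 V.
Stage 2 is itself unloaded: V_out = V_mid × R4/(R3+R4) = 1.627 × 27000/28500 = 1.54 V.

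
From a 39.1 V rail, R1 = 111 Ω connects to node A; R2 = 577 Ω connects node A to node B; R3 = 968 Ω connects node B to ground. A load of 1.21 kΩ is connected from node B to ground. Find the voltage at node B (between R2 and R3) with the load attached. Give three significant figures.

At node B, R3 is in parallel with the load: R3‖R_L = 537.8 Ω.
Below node A the resistance is R2 + (R3‖R_L) = 1115 Ω, so V_A = 39.1 × 1115/1226 = 35.56 V.
Then V_B = V_A × (R3‖R_L)/(R2 + R3‖R_L) = 35.56 × 537.8/1115 = 17.2 V.

V ≈ 17.2 V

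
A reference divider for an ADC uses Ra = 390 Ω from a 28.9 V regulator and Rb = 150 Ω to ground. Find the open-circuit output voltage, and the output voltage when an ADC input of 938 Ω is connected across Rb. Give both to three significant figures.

Open-circuit: V = 28.9 × 150/(390 + 150) = 8.03 V.
With the load, Rb becomes Rb‖R_L = 129.3 Ω, so V = 28.9 × 129.3/519.3 = 7.20 V.

Unloaded: 8.03 V; loaded: 7.20 V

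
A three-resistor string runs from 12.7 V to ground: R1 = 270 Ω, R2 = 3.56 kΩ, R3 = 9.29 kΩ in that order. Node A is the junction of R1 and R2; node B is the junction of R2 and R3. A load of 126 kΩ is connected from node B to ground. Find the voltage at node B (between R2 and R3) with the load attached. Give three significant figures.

At node B, R3 is in parallel with the load: R3‖R_L = 8652 Ω.
Below node A the resistance is R2 + (R3‖R_L) = 12210 Ω, so V_A = 12.7 × 12210/12480 = 12.43 V.
Then V_B = V_A × (R3‖R_L)/(R2 + R3‖R_L) = 12.43 × 8652/12210 = 8.80 V.

V ≈ 8.80 V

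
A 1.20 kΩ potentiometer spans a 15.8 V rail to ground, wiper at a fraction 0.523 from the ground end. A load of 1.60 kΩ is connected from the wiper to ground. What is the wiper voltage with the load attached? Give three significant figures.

V ≈ 6.96 V

The wiper splits the pot into (1−α)R = 572.4 Ω above and αR = 627.6 Ω below.
Lower section ‖ load = 450.8 Ω.
V_wiper = 15.8 × 450.8/(572.4 + 450.8) = 6.96 V.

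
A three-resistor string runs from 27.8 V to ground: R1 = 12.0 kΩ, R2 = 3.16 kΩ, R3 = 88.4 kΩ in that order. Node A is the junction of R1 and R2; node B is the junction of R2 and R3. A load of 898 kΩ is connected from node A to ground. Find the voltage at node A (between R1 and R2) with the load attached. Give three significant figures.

Below node A the series string R2+R3 = 91.56 kΩ sits in parallel with the 898 kΩ load: 83.09 kΩ.
V_A = 27.8 × 83.09/(12.0 + 83.09) = 24.3 V.

V ≈ 24.3 V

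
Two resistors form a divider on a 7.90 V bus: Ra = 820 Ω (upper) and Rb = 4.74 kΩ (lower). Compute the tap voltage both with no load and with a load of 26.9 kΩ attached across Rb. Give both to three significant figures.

Open-circuit: V = 7.90 × 4740/(820 + 4740) = 6.73 V.
With the load, Rb becomes Rb‖R_L = 4030 Ω, so V = 7.90 × 4030/4850 = 6.56 V.

Unloaded: 6.73 V; loaded: 6.56 V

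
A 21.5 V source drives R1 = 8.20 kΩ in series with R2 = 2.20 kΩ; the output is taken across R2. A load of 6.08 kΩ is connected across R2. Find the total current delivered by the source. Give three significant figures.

I ≈ 2.19 mA

R2‖R_L = 1.615 kΩ, so the source sees R1 + R2‖R_L = 9.815 kΩ.
I = 21.5 V / 9.815 kΩ = 2.19 mA.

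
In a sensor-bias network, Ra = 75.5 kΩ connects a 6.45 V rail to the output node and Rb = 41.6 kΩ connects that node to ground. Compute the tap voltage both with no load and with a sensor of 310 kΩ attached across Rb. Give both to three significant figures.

Open-circuit: V = 6.45 × 41.6/(75.5 + 41.6) = 2.29 V.
With the load, Rb becomes Rb‖R_L = 36.68 kΩ, so V = 6.45 × 36.68/112.2 = 2.11 V.

Unloaded: 2.29 V; loaded: 2.11 V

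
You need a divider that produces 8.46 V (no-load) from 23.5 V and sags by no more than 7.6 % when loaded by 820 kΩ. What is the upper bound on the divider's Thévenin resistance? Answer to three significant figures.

Loading drop = R_th/(R_th + R_L) ≤ 0.0760, so R_th ≤ R_L · ε/(1−ε) = 820 kΩ × 0.0760/0.9240 = 67.4 kΩ.
(Any R1, R2 with R2/(R1+R2) = 0.360 and R1‖R2 ≤ 67.4 kΩ will meet the spec.)

R_th ≤ 67.4 kΩ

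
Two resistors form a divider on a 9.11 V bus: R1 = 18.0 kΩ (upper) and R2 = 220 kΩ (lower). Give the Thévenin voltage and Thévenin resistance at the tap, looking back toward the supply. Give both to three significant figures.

V_th = 8.42 V, R_th = 16.6 kΩ

V_th is the open-circuit tap voltage: 9.11 × 220/(18.0 + 220) = 8.42 V.
With the supply zeroed, R1 and R2 appear in parallel from the tap: R_th = R1‖R2 = (18.0 × 220)/238.0 = 16.6 kΩ.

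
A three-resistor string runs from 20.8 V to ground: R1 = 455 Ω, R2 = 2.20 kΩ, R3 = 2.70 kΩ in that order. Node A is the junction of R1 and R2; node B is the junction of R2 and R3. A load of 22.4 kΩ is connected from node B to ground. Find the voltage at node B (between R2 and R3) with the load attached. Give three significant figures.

V ≈ 9.90 V

At node B, R3 is in parallel with the load: R3‖R_L = 2410 Ω.
Below node A the resistance is R2 + (R3‖R_L) = 4610 Ω, so V_A = 20.8 × 4610/5065 = 18.93 V.
Then V_B = V_A × (R3‖R_L)/(R2 + R3‖R_L) = 18.93 × 2410/4610 = 9.90 V.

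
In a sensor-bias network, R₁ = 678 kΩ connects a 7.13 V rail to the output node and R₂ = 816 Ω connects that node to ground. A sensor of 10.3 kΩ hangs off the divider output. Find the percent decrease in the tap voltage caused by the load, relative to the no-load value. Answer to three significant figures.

7.33 %

The divider's output (Thévenin) resistance is R₁‖R₂ = 815.0 Ω.
Fractional drop under load = R_th/(R_th + R_L) = 815.0 / (815.0 + 10300) = 0.07333.
So the output falls by 7.33 %.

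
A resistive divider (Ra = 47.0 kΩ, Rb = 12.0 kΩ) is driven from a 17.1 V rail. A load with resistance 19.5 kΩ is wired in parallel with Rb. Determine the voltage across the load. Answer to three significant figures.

V_out ≈ 2.33 V

The load sits in parallel with Rb: Rb‖R_L = (12.0 × 19.5) / (12.0 + 19.5) = 7.429 kΩ.
V_out = 17.1 × 7.429 / (47.0 + 7.429) = 17.1 × 7.429/54.43 = 2.33 V.
(Unloaded it would have been 3.48 V.)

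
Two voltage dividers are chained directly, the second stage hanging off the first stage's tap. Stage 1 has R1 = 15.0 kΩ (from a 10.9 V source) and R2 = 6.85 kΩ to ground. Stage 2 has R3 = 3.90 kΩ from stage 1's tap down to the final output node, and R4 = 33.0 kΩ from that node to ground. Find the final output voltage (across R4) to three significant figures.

Stage 2 presents R3+R4 = 36.90 kΩ as a load on stage 1's tap.
Stage 1's lower leg becomes R2‖(R3+R4) = 5.777 kΩ, so V_mid = 10.9 × 5.777/20.78 = 3.031 V.
Stage 2 is itself unloaded: V_out = V_mid × R4/(R3+R4) = 3.031 × 33.0/36.90 = 2.71 V.

V_out ≈ 2.71 V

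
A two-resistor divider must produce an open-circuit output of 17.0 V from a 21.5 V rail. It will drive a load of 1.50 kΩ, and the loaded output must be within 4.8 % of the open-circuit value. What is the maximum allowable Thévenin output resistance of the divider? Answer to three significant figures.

R_th ≤ 75.6 Ω

Loading drop = R_th/(R_th + R_L) ≤ 0.0480, so R_th ≤ R_L · ε/(1−ε) = 1.50 kΩ × 0.0480/0.9520 = 75.6 Ω.
(Any R1, R2 with R2/(R1+R2) = 0.791 and R1‖R2 ≤ 75.6 Ω will meet the spec.)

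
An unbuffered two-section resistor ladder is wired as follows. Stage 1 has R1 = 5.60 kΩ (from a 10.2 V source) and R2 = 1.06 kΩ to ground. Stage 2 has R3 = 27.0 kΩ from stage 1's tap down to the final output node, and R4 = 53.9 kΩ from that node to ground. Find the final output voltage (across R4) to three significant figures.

V_out ≈ 1.07 V

Stage 2 presents R3+R4 = 80.90 kΩ as a load on stage 1's tap.
Stage 1's lower leg becomes R2‖(R3+R4) = 1.046 kΩ, so V_mid = 10.2 × 1.046/6.646 = 1.606 V.
Stage 2 is itself unloaded: V_out = V_mid × R4/(R3+R4) = 1.606 × 53.9/80.90 = 1.07 V.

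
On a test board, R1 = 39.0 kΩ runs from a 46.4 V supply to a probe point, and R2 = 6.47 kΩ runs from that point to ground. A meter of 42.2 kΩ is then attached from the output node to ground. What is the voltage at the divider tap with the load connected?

The load sits in parallel with R2: R2‖R_L = (6.47 × 42.2) / (6.47 + 42.2) = 5.610 kΩ.
V_out = 46.4 × 5.610 / (39.0 + 5.610) = 46.4 × 5.610/44.61 = 5.84 V.

V_out ≈ 5.84 V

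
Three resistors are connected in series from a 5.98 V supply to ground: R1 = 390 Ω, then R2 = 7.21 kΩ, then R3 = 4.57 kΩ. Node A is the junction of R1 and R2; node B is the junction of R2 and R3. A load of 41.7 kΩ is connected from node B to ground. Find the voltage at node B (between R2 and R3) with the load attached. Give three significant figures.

At node B, R3 is in parallel with the load: R3‖R_L = 4119 Ω.
Below node A the resistance is R2 + (R3‖R_L) = 11330 Ω, so V_A = 5.98 × 11330/11720 = 5.781 V.
Then V_B = V_A × (R3‖R_L)/(R2 + R3‖R_L) = 5.781 × 4119/11330 = 2.10 V.

V ≈ 2.10 V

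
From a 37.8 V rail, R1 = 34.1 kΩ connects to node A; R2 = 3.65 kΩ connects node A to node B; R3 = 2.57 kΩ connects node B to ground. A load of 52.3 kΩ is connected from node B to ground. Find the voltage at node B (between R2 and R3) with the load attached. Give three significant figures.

At node B, R3 is in parallel with the load: R3‖R_L = 2.450 kΩ.
Below node A the resistance is R2 + (R3‖R_L) = 6.100 kΩ, so V_A = 37.8 × 6.100/40.20 = 5.736 V.
Then V_B = V_A × (R3‖R_L)/(R2 + R3‖R_L) = 5.736 × 2.450/6.100 = 2.30 V.

V ≈ 2.30 V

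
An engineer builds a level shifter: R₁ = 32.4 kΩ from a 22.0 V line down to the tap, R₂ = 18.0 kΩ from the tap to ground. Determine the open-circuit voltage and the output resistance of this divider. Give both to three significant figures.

V_th = 7.86 V, R_th = 11.6 kΩ

V_th is the open-circuit tap voltage: 22.0 × 18.0/(32.4 + 18.0) = 7.86 V.
With the supply zeroed, R₁ and R₂ appear in parallel from the tap: R_th = R₁‖R₂ = (32.4 × 18.0)/50.40 = 11.6 kΩ.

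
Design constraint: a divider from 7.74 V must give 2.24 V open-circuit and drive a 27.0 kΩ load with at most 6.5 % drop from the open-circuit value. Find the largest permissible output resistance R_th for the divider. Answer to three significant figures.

R_th ≤ 1.88 kΩ

Loading drop = R_th/(R_th + R_L) ≤ 0.0650, so R_th ≤ R_L · ε/(1−ε) = 27.0 kΩ × 0.0650/0.9350 = 1.88 kΩ.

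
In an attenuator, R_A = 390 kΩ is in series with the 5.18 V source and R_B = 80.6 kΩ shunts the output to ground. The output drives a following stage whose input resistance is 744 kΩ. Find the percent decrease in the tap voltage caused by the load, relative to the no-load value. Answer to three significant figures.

8.24 %

The divider's output (Thévenin) resistance is R_A‖R_B = 66.80 kΩ.
Fractional drop under load = R_th/(R_th + R_L) = 66.80 / (66.80 + 744) = 0.08238.
So the output falls by 8.24 %.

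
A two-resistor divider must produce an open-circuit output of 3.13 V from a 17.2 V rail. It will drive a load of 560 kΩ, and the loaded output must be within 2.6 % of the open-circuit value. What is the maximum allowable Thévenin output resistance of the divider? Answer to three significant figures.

R_th ≤ 14.9 kΩ

Loading drop = R_th/(R_th + R_L) ≤ 0.0260, so R_th ≤ R_L · ε/(1−ε) = 560 kΩ × 0.0260/0.9740 = 14.9 kΩ.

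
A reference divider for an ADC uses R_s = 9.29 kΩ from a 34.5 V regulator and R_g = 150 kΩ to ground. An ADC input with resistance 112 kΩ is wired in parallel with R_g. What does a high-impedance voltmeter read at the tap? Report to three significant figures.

V_out ≈ 30.1 V

The load sits in parallel with R_g: R_g‖R_L = (150 × 112) / (150 + 112) = 64.12 kΩ.
V_out = 34.5 × 64.12 / (9.29 + 64.12) = 34.5 × 64.12/73.41 = 30.1 V.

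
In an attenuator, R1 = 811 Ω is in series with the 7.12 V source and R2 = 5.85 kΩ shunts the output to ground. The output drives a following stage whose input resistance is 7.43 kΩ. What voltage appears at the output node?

V_out ≈ 5.71 V

The load sits in parallel with R2: R2‖R_L = (5850 × 7430) / (5850 + 7430) = 3273 Ω.
V_out = 7.12 × 3273 / (811 + 3273) = 7.12 × 3273/4084 = 5.71 V.
(Unloaded it would have been 6.25 V.)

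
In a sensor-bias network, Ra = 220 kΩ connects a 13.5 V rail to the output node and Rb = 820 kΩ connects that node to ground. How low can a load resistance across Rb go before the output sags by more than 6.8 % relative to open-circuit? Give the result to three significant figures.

R_L(min) ≈ 2.38 MΩ

Output resistance R_th = Ra‖Rb = (220 × 820)/1040 = 173.5 kΩ.
The fractional drop is R_th/(R_th + R_L); requiring this ≤ 0.0680 gives R_L ≥ R_th(1/0.0680 − 1) = 173.5 × 13.71 = 2.38 MΩ.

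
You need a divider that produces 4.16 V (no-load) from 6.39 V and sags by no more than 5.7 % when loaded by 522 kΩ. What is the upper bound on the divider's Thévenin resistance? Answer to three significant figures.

Loading drop = R_th/(R_th + R_L) ≤ 0.0570, so R_th ≤ R_L · ε/(1−ε) = 522 kΩ × 0.0570/0.9430 = 31.6 kΩ.
(Any R1, R2 with R2/(R1+R2) = 0.651 and R1‖R2 ≤ 31.6 kΩ will meet the spec.)

R_th ≤ 31.6 kΩ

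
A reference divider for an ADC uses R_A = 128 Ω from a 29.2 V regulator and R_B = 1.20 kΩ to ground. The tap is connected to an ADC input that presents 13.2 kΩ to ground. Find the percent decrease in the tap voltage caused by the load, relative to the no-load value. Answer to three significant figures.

The divider's output (Thévenin) resistance is R_A‖R_B = 115.7 Ω.
Fractional drop under load = R_th/(R_th + R_L) = 115.7 / (115.7 + 13200) = 0.008686.
So the output falls by 0.869 %.

0.869 %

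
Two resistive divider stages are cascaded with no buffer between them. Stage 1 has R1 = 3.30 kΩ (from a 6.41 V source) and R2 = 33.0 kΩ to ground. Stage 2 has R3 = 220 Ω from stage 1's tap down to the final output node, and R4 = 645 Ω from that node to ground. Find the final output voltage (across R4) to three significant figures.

V_out ≈ 0.972 V

Stage 2 presents R3+R4 = 865.0 Ω as a load on stage 1's tap.
Stage 1's lower leg becomes R2‖(R3+R4) = 842.9 Ω, so V_mid = 6.41 × 842.9/4143 = 1.304 V.
Stage 2 is itself unloaded: V_out = V_mid × R4/(R3+R4) = 1.304 × 645/865.0 = 0.972 V.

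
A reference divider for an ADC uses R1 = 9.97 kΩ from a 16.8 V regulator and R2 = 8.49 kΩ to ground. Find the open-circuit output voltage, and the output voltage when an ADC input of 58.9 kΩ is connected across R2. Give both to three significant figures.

Open-circuit: V = 16.8 × 8.49/(9.97 + 8.49) = 7.73 V.
With the load, R2 becomes R2‖R_L = 7.420 kΩ, so V = 16.8 × 7.420/17.39 = 7.17 V.

Unloaded: 7.73 V; loaded: 7.17 V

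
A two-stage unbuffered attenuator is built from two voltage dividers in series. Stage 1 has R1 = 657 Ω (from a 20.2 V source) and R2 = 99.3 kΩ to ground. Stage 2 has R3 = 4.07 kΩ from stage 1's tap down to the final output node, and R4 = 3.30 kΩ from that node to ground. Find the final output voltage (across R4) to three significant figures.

Stage 2 presents R3+R4 = 7370 Ω as a load on stage 1's tap.
Stage 1's lower leg becomes R2‖(R3+R4) = 6861 Ω, so V_mid = 20.2 × 6861/7518 = 18.43 V.
Stage 2 is itself unloaded: V_out = V_mid × R4/(R3+R4) = 18.43 × 3300/7370 = 8.25 V.

V_out ≈ 8.25 V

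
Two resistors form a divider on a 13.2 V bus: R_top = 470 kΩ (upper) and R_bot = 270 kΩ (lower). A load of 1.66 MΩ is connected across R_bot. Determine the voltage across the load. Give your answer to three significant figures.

V_out ≈ 4.37 V

The load sits in parallel with R_bot: R_bot‖R_L = (270 × 1660) / (270 + 1660) = 232.2 kΩ.
V_out = 13.2 × 232.2 / (470 + 232.2) = 13.2 × 232.2/702.2 = 4.37 V.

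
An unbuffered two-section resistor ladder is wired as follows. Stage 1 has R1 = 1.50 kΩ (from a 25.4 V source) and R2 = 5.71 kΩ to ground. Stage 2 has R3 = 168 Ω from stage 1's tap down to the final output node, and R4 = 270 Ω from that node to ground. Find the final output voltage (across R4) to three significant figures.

Stage 2 presents R3+R4 = 438.0 Ω as a load on stage 1's tap.
Stage 1's lower leg becomes R2‖(R3+R4) = 406.8 Ω, so V_mid = 25.4 × 406.8/1907 = 5.419 V.
Stage 2 is itself unloaded: V_out = V_mid × R4/(R3+R4) = 5.419 × 270/438.0 = 3.34 V.

V_out ≈ 3.34 V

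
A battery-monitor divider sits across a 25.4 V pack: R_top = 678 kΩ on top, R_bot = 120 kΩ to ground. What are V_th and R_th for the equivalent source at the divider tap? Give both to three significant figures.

V_th = 3.82 V, R_th = 102 kΩ

V_th is the open-circuit tap voltage: 25.4 × 120/(678 + 120) = 3.82 V.
With the supply zeroed, R_top and R_bot appear in parallel from the tap: R_th = R_top‖R_bot = (678 × 120)/798.0 = 102 kΩ.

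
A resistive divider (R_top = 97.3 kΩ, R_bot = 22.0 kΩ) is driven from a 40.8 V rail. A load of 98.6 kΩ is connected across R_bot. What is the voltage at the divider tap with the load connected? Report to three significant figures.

The load sits in parallel with R_bot: R_bot‖R_L = (22.0 × 98.6) / (22.0 + 98.6) = 17.99 kΩ.
V_out = 40.8 × 17.99 / (97.3 + 17.99) = 40.8 × 17.99/115.3 = 6.37 V.

V_out ≈ 6.37 V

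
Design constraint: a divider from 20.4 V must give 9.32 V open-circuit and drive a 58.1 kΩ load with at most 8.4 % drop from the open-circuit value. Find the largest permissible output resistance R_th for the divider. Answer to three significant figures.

R_th ≤ 5.33 kΩ

Loading drop = R_th/(R_th + R_L) ≤ 0.0840, so R_th ≤ R_L · ε/(1−ε) = 58.1 kΩ × 0.0840/0.9160 = 5.33 kΩ.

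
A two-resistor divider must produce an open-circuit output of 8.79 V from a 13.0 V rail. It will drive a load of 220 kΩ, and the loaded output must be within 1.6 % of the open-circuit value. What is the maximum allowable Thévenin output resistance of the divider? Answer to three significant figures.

Loading drop = R_th/(R_th + R_L) ≤ 0.0160, so R_th ≤ R_L · ε/(1−ε) = 220 kΩ × 0.0160/0.9840 = 3.58 kΩ.

R_th ≤ 3.58 kΩ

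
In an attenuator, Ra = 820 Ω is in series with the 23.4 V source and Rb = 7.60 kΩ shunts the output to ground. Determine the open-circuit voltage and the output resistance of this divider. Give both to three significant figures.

V_th is the open-circuit tap voltage: 23.4 × 7600/(820 + 7600) = 21.1 V.
With the supply zeroed, Ra and Rb appear in parallel from the tap: R_th = Ra‖Rb = (820 × 7600)/8420 = 740 Ω.

V_th = 21.1 V, R_th = 740 Ω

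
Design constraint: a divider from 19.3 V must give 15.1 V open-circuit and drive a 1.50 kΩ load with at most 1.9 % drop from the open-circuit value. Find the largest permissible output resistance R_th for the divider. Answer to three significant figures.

Loading drop = R_th/(R_th + R_L) ≤ 0.0190, so R_th ≤ R_L · ε/(1−ε) = 1.50 kΩ × 0.0190/0.9810 = 29.1 Ω.

R_th ≤ 29.1 Ω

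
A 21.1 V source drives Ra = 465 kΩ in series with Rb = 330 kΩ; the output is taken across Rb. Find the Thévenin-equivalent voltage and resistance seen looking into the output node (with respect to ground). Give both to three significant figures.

V_th = 8.76 V, R_th = 193 kΩ

V_th is the open-circuit tap voltage: 21.1 × 330/(465 + 330) = 8.76 V.
With the supply zeroed, Ra and Rb appear in parallel from the tap: R_th = Ra‖Rb = (465 × 330)/795.0 = 193 kΩ.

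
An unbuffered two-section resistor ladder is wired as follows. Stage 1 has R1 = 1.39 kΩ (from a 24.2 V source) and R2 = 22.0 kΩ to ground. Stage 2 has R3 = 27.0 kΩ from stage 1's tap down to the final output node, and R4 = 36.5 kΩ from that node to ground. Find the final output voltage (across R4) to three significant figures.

V_out ≈ 12.8 V

Stage 2 presents R3+R4 = 63.50 kΩ as a load on stage 1's tap.
Stage 1's lower leg becomes R2‖(R3+R4) = 16.34 kΩ, so V_mid = 24.2 × 16.34/17.73 = 22.30 V.
Stage 2 is itself unloaded: V_out = V_mid × R4/(R3+R4) = 22.30 × 36.5/63.50 = 12.8 V.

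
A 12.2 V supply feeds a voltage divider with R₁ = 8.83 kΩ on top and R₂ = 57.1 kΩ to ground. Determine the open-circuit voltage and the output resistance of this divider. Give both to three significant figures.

V_th is the open-circuit tap voltage: 12.2 × 57.1/(8.83 + 57.1) = 10.6 V.
With the supply zeroed, R₁ and R₂ appear in parallel from the tap: R_th = R₁‖R₂ = (8.83 × 57.1)/65.93 = 7.65 kΩ.

V_th = 10.6 V, R_th = 7.65 kΩ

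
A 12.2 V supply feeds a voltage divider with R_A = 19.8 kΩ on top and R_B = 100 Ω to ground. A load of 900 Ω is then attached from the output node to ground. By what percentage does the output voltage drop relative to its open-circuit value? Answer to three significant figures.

The divider's output (Thévenin) resistance is R_A‖R_B = 99.50 Ω.
Fractional drop under load = R_th/(R_th + R_L) = 99.50 / (99.50 + 900) = 0.09955.
So the output falls by 9.95 %.

9.95 %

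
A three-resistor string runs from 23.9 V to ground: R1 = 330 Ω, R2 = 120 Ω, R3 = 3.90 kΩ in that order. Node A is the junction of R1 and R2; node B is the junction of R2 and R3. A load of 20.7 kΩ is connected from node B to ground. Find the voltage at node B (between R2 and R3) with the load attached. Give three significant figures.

At node B, R3 is in parallel with the load: R3‖R_L = 3282 Ω.
Below node A the resistance is R2 + (R3‖R_L) = 3402 Ω, so V_A = 23.9 × 3402/3732 = 21.79 V.
Then V_B = V_A × (R3‖R_L)/(R2 + R3‖R_L) = 21.79 × 3282/3402 = 21.0 V.

V ≈ 21.0 V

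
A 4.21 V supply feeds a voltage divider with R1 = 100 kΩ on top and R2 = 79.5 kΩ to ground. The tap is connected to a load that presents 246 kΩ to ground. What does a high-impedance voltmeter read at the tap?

V_out ≈ 1.58 V

The load sits in parallel with R2: R2‖R_L = (79.5 × 246) / (79.5 + 246) = 60.08 kΩ.
V_out = 4.21 × 60.08 / (100 + 60.08) = 4.21 × 60.08/160.1 = 1.58 V.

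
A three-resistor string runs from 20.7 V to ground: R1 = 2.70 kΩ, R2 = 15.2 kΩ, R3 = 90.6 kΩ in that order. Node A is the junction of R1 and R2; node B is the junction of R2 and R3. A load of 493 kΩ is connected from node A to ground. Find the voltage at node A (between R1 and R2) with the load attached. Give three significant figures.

Below node A the series string R2+R3 = 105.8 kΩ sits in parallel with the 493 kΩ load: 87.11 kΩ.
V_A = 20.7 × 87.11/(2.70 + 87.11) = 20.1 V.

V ≈ 20.1 V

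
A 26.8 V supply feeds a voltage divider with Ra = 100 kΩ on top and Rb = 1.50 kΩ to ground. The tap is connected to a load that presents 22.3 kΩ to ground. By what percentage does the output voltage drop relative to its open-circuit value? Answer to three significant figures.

The divider's output (Thévenin) resistance is Ra‖Rb = 1.478 kΩ.
Fractional drop under load = R_th/(R_th + R_L) = 1.478 / (1.478 + 22.3) = 0.06215.
So the output falls by 6.22 %.

6.22 %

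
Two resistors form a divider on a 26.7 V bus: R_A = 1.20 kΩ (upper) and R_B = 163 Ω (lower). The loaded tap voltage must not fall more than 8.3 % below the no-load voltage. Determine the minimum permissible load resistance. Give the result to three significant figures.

R_L(min) ≈ 1.59 kΩ

Output resistance R_th = R_A‖R_B = (1200 × 163)/1363 = 143.5 Ω.
The fractional drop is R_th/(R_th + R_L); requiring this ≤ 0.0830 gives R_L ≥ R_th(1/0.0830 − 1) = 143.5 × 11.05 = 1.59 kΩ.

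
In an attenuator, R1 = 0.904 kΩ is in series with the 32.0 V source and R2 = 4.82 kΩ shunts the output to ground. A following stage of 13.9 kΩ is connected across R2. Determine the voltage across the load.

The load sits in parallel with R2: R2‖R_L = (4820 × 13900) / (4820 + 13900) = 3579 Ω.
V_out = 32.0 × 3579 / (904 + 3579) = 32.0 × 3579/4483 = 25.5 V.
(Unloaded it would have been 26.9 V.)

V_out ≈ 25.5 V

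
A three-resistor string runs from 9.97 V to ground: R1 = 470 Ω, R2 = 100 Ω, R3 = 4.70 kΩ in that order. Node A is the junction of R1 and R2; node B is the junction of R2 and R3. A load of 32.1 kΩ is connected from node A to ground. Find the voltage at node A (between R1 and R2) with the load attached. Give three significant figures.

V ≈ 8.96 V

Below node A the series string R2+R3 = 4800 Ω sits in parallel with the 32100 Ω load: 4176 Ω.
V_A = 9.97 × 4176/(470 + 4176) = 8.96 V.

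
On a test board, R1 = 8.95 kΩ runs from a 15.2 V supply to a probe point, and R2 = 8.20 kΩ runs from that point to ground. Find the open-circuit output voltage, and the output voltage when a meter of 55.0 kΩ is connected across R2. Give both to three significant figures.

Open-circuit: V = 15.2 × 8.20/(8.95 + 8.20) = 7.27 V.
With the load, R2 becomes R2‖R_L = 7.136 kΩ, so V = 15.2 × 7.136/16.09 = 6.74 V.

Unloaded: 7.27 V; loaded: 6.74 V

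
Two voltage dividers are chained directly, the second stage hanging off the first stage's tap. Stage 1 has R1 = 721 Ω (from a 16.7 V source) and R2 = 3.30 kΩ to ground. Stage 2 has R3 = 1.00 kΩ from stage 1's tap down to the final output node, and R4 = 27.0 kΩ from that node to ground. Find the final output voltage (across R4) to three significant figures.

Stage 2 presents R3+R4 = 28000 Ω as a load on stage 1's tap.
Stage 1's lower leg becomes R2‖(R3+R4) = 2952 Ω, so V_mid = 16.7 × 2952/3673 = 13.42 V.
Stage 2 is itself unloaded: V_out = V_mid × R4/(R3+R4) = 13.42 × 27000/28000 = 12.9 V.

V_out ≈ 12.9 V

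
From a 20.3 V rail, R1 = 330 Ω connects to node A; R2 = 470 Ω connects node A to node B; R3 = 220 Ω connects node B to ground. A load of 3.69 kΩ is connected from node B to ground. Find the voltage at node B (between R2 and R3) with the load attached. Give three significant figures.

V ≈ 4.18 V

At node B, R3 is in parallel with the load: R3‖R_L = 207.6 Ω.
Below node A the resistance is R2 + (R3‖R_L) = 677.6 Ω, so V_A = 20.3 × 677.6/1008 = 13.65 V.
Then V_B = V_A × (R3‖R_L)/(R2 + R3‖R_L) = 13.65 × 207.6/677.6 = 4.18 V.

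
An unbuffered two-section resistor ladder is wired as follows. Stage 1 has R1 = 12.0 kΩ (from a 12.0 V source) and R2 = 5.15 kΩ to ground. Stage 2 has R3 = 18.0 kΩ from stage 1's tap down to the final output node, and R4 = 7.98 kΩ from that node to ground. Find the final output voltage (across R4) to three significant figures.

Stage 2 presents R3+R4 = 25.98 kΩ as a load on stage 1's tap.
Stage 1's lower leg becomes R2‖(R3+R4) = 4.298 kΩ, so V_mid = 12.0 × 4.298/16.30 = 3.165 V.
Stage 2 is itself unloaded: V_out = V_mid × R4/(R3+R4) = 3.165 × 7.98/25.98 = 0.972 V.

V_out ≈ 0.972 V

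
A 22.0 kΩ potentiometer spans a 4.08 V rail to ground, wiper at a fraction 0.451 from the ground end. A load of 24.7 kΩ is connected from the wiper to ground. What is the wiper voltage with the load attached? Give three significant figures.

V ≈ 1.51 V

The wiper splits the pot into (1−α)R = 12.08 kΩ above and αR = 9.922 kΩ below.
Lower section ‖ load = 7.079 kΩ.
V_wiper = 4.08 × 7.079/(12.08 + 7.079) = 1.51 V.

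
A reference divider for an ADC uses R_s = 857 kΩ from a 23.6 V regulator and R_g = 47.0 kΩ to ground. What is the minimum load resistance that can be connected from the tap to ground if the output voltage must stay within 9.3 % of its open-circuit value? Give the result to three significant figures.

Output resistance R_th = R_s‖R_g = (857 × 47.0)/904.0 = 44.56 kΩ.
The fractional drop is R_th/(R_th + R_L); requiring this ≤ 0.0930 gives R_L ≥ R_th(1/0.0930 − 1) = 44.56 × 9.753 = 435 kΩ.

R_L(min) ≈ 435 kΩ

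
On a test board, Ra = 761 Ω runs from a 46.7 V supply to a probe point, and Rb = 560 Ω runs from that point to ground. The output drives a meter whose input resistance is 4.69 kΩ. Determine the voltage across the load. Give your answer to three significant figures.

The load sits in parallel with Rb: Rb‖R_L = (560 × 4690) / (560 + 4690) = 500.3 Ω.
V_out = 46.7 × 500.3 / (761 + 500.3) = 46.7 × 500.3/1261 = 18.5 V.
(Unloaded it would have been 19.8 V.)

V_out ≈ 18.5 V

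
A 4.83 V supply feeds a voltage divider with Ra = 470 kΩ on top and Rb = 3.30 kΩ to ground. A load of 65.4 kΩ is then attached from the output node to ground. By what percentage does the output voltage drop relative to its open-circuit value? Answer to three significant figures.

4.77 %

The divider's output (Thévenin) resistance is Ra‖Rb = 3.277 kΩ.
Fractional drop under load = R_th/(R_th + R_L) = 3.277 / (3.277 + 65.4) = 0.04772.
So the output falls by 4.77 %.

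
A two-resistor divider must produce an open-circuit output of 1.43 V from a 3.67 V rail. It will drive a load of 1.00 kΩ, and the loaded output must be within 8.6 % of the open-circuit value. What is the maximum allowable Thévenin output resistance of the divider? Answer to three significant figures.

R_th ≤ 94.1 Ω

Loading drop = R_th/(R_th + R_L) ≤ 0.0860, so R_th ≤ R_L · ε/(1−ε) = 1.00 kΩ × 0.0860/0.9140 = 94.1 Ω.
(Any R1, R2 with R2/(R1+R2) = 0.390 and R1‖R2 ≤ 94.1 Ω will meet the spec.)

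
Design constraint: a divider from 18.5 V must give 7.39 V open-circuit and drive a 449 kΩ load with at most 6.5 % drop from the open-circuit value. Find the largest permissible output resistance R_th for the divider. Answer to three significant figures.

R_th ≤ 31.2 kΩ

Loading drop = R_th/(R_th + R_L) ≤ 0.0650, so R_th ≤ R_L · ε/(1−ε) = 449 kΩ × 0.0650/0.9350 = 31.2 kΩ.
(Any R1, R2 with R2/(R1+R2) = 0.399 and R1‖R2 ≤ 31.2 kΩ will meet the spec.)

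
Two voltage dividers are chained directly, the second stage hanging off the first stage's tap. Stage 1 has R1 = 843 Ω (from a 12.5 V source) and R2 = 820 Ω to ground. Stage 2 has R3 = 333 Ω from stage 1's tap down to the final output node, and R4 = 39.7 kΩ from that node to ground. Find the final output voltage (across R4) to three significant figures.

Stage 2 presents R3+R4 = 40030 Ω as a load on stage 1's tap.
Stage 1's lower leg becomes R2‖(R3+R4) = 803.5 Ω, so V_mid = 12.5 × 803.5/1647 = 6.100 V.
Stage 2 is itself unloaded: V_out = V_mid × R4/(R3+R4) = 6.100 × 39700/40030 = 6.05 V.

V_out ≈ 6.05 V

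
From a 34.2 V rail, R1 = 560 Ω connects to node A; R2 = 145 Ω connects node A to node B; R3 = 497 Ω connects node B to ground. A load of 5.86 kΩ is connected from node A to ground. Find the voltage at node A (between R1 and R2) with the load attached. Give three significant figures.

V ≈ 17.4 V

Below node A the series string R2+R3 = 642.0 Ω sits in parallel with the 5860 Ω load: 578.6 Ω.
V_A = 34.2 × 578.6/(560 + 578.6) = 17.4 V.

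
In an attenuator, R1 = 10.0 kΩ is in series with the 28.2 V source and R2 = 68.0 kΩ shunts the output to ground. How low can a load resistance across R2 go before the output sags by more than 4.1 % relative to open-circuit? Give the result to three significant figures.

R_L(min) ≈ 204 kΩ

Output resistance R_th = R1‖R2 = (10.0 × 68.0)/78.00 = 8.718 kΩ.
The fractional drop is R_th/(R_th + R_L); requiring this ≤ 0.0410 gives R_L ≥ R_th(1/0.0410 − 1) = 8.718 × 23.39 = 204 kΩ.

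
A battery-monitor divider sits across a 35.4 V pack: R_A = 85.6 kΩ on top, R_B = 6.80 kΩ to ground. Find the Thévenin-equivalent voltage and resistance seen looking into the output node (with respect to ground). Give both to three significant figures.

V_th = 2.61 V, R_th = 6.30 kΩ

V_th is the open-circuit tap voltage: 35.4 × 6.80/(85.6 + 6.80) = 2.61 V.
With the supply zeroed, R_A and R_B appear in parallel from the tap: R_th = R_A‖R_B = (85.6 × 6.80)/92.40 = 6.30 kΩ.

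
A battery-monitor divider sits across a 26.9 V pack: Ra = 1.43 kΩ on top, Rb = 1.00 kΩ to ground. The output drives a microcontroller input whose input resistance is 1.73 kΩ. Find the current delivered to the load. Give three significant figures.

I_L ≈ 4.77 mA

Rb‖R_L = 0.6337 kΩ; V_out = 26.9 × 0.6337/2.064 = 8.260 V.
I_L = V_out / R_L = 8.260 / 1.73 kΩ = 4.77 mA.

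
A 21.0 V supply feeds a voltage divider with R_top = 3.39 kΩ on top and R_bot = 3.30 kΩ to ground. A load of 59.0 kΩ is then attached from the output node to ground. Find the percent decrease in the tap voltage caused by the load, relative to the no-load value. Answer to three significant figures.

2.76 %

The divider's output (Thévenin) resistance is R_top‖R_bot = 1.672 kΩ.
Fractional drop under load = R_th/(R_th + R_L) = 1.672 / (1.672 + 59.0) = 0.02756.
So the output falls by 2.76 %.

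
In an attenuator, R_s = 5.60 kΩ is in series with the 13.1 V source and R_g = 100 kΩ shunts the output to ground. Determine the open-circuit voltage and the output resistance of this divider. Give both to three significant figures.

V_th = 12.4 V, R_th = 5.30 kΩ

V_th is the open-circuit tap voltage: 13.1 × 100/(5.60 + 100) = 12.4 V.
With the supply zeroed, R_s and R_g appear in parallel from the tap: R_th = R_s‖R_g = (5.60 × 100)/105.6 = 5.30 kΩ.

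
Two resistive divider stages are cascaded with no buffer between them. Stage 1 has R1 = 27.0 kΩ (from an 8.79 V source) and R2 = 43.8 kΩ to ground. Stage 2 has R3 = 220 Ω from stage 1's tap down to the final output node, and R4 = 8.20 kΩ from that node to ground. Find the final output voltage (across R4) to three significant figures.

Stage 2 presents R3+R4 = 8420 Ω as a load on stage 1's tap.
Stage 1's lower leg becomes R2‖(R3+R4) = 7062 Ω, so V_mid = 8.79 × 7062/34060 = 1.822 V.
Stage 2 is itself unloaded: V_out = V_mid × R4/(R3+R4) = 1.822 × 8200/8420 = 1.77 V.

V_out ≈ 1.77 V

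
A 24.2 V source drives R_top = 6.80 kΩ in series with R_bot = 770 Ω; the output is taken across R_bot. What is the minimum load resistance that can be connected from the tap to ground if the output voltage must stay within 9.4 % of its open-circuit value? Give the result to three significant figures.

R_L(min) ≈ 6.67 kΩ

Output resistance R_th = R_top‖R_bot = (6800 × 770)/7570 = 691.7 Ω.
The fractional drop is R_th/(R_th + R_L); requiring this ≤ 0.0940 gives R_L ≥ R_th(1/0.0940 − 1) = 691.7 × 9.638 = 6.67 kΩ.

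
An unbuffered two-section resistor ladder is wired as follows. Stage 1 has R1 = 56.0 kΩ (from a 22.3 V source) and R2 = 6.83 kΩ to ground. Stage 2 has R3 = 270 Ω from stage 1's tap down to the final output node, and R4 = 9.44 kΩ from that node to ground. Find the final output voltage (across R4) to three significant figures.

Stage 2 presents R3+R4 = 9710 Ω as a load on stage 1's tap.
Stage 1's lower leg becomes R2‖(R3+R4) = 4010 Ω, so V_mid = 22.3 × 4010/60010 = 1.490 V.
Stage 2 is itself unloaded: V_out = V_mid × R4/(R3+R4) = 1.490 × 9440/9710 = 1.45 V.

V_out ≈ 1.45 V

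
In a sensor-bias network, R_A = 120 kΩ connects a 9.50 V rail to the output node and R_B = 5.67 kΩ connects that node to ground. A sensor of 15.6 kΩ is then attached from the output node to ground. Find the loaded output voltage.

V_out ≈ 0.318 V

The load sits in parallel with R_B: R_B‖R_L = (5.67 × 15.6) / (5.67 + 15.6) = 4.159 kΩ.
V_out = 9.50 × 4.159 / (120 + 4.159) = 9.50 × 4.159/124.2 = 0.318 V.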